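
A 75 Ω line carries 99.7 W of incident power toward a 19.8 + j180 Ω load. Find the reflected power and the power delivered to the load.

P_reflected ≈ 85.4 W; P_delivered ≈ 14.3 W

|Γ| = |(-55.2 + j180)/(94.8 + j180)| = 0.925
|Γ|² = 0.856
P_refl = |Γ|²·P_inc = 85.4 W, P_del = (1 − |Γ|²)·P_inc = 14.3 W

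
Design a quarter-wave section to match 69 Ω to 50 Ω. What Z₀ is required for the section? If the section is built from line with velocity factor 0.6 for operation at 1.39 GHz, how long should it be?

Z_qwt = √(Z_0·R_L) = √(50 × 69) = √3450
λ = 0.6·c/f = 0.129 m, so l = λ/4 = 0.0324 m

Z_qwt ≈ 58.7 Ω; length ≈ 3.24 cm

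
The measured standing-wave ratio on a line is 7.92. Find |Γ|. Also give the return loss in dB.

|Γ| = (S − 1)/(S + 1) = (7.92 − 1)/(7.92 + 1) = 6.92/8.92
RL = −20·log₁₀|Γ| = −20·log₁₀(0.776)

|Γ| ≈ 0.776; return loss ≈ 2.21 dB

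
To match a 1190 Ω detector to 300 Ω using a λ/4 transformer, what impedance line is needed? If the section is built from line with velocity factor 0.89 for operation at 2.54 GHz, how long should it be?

Z_qwt ≈ 597 Ω; length ≈ 2.63 cm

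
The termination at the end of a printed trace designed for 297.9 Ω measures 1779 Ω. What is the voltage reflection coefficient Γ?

Γ = (Z_L − Z_0)/(Z_L + Z_0) = (1779 − 297.9)/(1779 + 297.9) = 1481/2077

Γ = 0.713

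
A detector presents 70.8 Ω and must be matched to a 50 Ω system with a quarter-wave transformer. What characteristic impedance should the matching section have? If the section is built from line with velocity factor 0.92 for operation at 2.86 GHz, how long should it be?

Z_qwt = √(Z_0·R_L) = √(50 × 70.8) = √3540
λ = 0.92·c/f = 0.0965 m, so l = λ/4 = 0.0241 m

Z_qwt ≈ 59.5 Ω; length ≈ 2.41 cm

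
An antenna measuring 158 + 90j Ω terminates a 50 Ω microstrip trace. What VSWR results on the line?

Γ = (Z_L − Z_0)/(Z_L + Z_0) = (108 + j90)/(208 + j90)
|Γ| = 141/227 = 0.62
VSWR = (1 + |Γ|)/(1 − |Γ|) = 1.62/0.38

VSWR ≈ 4.27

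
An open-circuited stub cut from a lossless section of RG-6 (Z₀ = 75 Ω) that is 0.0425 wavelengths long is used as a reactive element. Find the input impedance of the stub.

Z_in ≈ −j274 Ω

βl = 2π × 0.0425 = 15.3°
tan(βl) = 0.274
For an open-circuited stub, Z_in = −jZ_0·cot(βl) = −jZ_0/tan(βl)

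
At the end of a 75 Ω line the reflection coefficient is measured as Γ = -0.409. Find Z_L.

Z_L ≈ 31.5 Ω

Z_L = Z_0·(1 + Γ)/(1 − Γ) = 75·(0.591)/(1.41)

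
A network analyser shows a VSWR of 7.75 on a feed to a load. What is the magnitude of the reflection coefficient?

|Γ| ≈ 0.771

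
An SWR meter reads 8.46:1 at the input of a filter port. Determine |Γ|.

|Γ| ≈ 0.789

|Γ| = (S − 1)/(S + 1) = (8.46 − 1)/(8.46 + 1) = 7.46/9.46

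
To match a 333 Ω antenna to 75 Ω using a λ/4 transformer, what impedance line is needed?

Z_qwt ≈ 158 Ω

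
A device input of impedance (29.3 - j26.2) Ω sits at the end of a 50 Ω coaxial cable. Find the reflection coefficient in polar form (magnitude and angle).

Γ = (Z_L − Z_0)/(Z_L + Z_0) = (-20.7 − j26.2)/(79.3 − j26.2)
|Γ| = 33.4/83.5 = 0.4

Γ ≈ 0.4 ∠ -110°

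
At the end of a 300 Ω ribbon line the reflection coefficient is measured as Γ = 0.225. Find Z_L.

Z_L ≈ 474 Ω

Z_L = Z_0·(1 + Γ)/(1 − Γ) = 300·(1.23)/(0.775)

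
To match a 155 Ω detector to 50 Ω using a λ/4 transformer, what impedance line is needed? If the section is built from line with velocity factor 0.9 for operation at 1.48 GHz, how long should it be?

Z_qwt ≈ 88 Ω; length ≈ 4.56 cm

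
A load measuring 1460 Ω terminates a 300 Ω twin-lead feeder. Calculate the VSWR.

VSWR ≈ 4.87

Γ = (1460 − 300)/(1460 + 300) = 0.659
VSWR = (1 + 0.659)/(1 − 0.659)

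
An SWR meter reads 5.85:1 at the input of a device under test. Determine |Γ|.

|Γ| ≈ 0.708

|Γ| = (S − 1)/(S + 1) = (5.85 − 1)/(5.85 + 1) = 4.85/6.85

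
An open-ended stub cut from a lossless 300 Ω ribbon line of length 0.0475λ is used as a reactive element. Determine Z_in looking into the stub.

βl = 2π × 0.0475 = 17.1°
tan(βl) = 0.308
For an open-ended stub, Z_in = −jZ_0·cot(βl) = −jZ_0/tan(βl)

Z_in ≈ −j975 Ω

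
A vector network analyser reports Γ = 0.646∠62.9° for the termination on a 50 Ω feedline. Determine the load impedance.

Z_L ≈ 35.2 + j69.4 Ω

Z_L = Z_0·(1 + Γ)/(1 − Γ) = 50·(1.29 + j0.575)/(0.706 − j0.575)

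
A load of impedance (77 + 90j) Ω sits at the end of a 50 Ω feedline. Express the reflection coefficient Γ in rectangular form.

Γ ≈ 0.476 + j0.371

Γ = (Z_L − Z_0)/(Z_L + Z_0) = (27 + j90)/(127 + j90)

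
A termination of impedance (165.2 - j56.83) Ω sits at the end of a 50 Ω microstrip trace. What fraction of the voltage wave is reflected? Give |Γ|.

|Γ| ≈ 0.577

Γ = (Z_L − Z_0)/(Z_L + Z_0) = (115.2 − j56.83)/(215.2 − j56.83)
|Γ| = 128/223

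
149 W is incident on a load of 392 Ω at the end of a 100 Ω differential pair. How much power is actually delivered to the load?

Γ = (392 − 100)/(392 + 100) = 0.593
|Γ|² = 0.352
P_refl = |Γ|²·P_inc = 52.5 W, P_del = (1 − |Γ|²)·P_inc = 96.5 W

P_delivered ≈ 96.5 W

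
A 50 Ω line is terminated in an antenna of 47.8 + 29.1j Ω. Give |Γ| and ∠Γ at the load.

Γ ≈ 0.286 ∠ 77.8°

Γ = (Z_L − Z_0)/(Z_L + Z_0) = (-2.2 + j29.1)/(97.8 + j29.1)
|Γ| = 29.2/102 = 0.286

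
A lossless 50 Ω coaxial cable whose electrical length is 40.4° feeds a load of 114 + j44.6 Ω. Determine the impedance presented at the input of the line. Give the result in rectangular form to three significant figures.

tan(βl) = tan(40.4°) = 0.851
Z_in = Z_0·(Z_L + jZ_0·tanβl)/(Z_0 + jZ_L·tanβl)
     = 50·(114 + j87.2)/(12 + j97)

Z_in ≈ 51.4 − j52.4 Ω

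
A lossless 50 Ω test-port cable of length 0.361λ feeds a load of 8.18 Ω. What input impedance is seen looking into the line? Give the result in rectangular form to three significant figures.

βl = 2π × 0.361 = 130°
tan(βl) = tan(130°) = -1.19
Z_in = Z_0·(Z_L + jZ_0·tanβl)/(Z_0 + jZ_L·tanβl)
     = 50·(8.18 − j59.7)/(50 − j9.76)

Z_in ≈ 19.1 − j55.9 Ω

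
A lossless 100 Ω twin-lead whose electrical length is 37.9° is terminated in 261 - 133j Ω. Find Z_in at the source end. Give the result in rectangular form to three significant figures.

Z_in ≈ 50.7 − j77.7 Ω

tan(βl) = tan(37.9°) = 0.778
Z_in = Z_0·(Z_L + jZ_0·tanβl)/(Z_0 + jZ_L·tanβl)
     = 100·(261 − j55.2)/(204 + j203)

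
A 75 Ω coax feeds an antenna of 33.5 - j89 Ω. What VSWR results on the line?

VSWR ≈ 5.66

Γ = (Z_L − Z_0)/(Z_L + Z_0) = (-41.5 − j89)/(108.5 − j89)
|Γ| = 98.2/140 = 0.7
VSWR = (1 + |Γ|)/(1 − |Γ|) = 1.7/0.3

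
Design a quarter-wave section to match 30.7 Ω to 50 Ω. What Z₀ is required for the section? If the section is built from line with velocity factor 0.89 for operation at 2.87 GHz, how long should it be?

Z_qwt ≈ 39.2 Ω; length ≈ 2.33 cm

Z_qwt = √(Z_0·R_L) = √(50 × 30.7) = √1535
λ = 0.89·c/f = 0.093 m, so l = λ/4 = 0.0233 m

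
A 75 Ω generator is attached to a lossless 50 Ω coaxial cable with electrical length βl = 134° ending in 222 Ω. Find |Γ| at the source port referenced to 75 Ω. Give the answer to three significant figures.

|Γ| ≈ 0.662

tan(βl) = -1.04
Z_in = Z_0·(Z_L + jZ_0·tanβl)/(Z_0 + jZ_L·tanβl) = 20.8 + j43.8 Ω
Γ_s = (Z_in − Z_s)/(Z_in + Z_s) = (-54.2 + j43.8)/(95.8 + j43.8), |Γ_s| = 0.662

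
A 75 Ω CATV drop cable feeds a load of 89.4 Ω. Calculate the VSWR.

VSWR ≈ 1.19

Γ = (89.4 − 75)/(89.4 + 75) = 0.0876
VSWR = (1 + 0.0876)/(1 − 0.0876)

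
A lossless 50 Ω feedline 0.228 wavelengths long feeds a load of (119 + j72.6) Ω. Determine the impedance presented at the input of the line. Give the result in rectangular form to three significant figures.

Z_in ≈ 16.4 − j16 Ω

βl = 2π × 0.228 = 82.1°
tan(βl) = tan(82.1°) = 7.19
Z_in = Z_0·(Z_L + jZ_0·tanβl)/(Z_0 + jZ_L·tanβl)
     = 50·(119 + j432)/(-472 + j855)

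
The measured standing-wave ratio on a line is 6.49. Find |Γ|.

|Γ| ≈ 0.733

|Γ| = (S − 1)/(S + 1) = (6.49 − 1)/(6.49 + 1) = 5.49/7.49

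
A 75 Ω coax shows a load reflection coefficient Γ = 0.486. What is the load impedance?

Z_L = Z_0·(1 + Γ)/(1 − Γ) = 75·(1.49)/(0.514)

Z_L ≈ 217 Ω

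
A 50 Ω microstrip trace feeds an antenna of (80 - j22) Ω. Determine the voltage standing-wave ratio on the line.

VSWR ≈ 1.79

Γ = (Z_L − Z_0)/(Z_L + Z_0) = (30 − j22)/(130 − j22)
|Γ| = 37.2/132 = 0.282
VSWR = (1 + |Γ|)/(1 − |Γ|) = 1.28/0.718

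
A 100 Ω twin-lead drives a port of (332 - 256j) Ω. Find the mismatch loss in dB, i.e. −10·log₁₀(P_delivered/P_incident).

Γ = (232 − j256)/(432 − j256), |Γ| = 0.688
|Γ|² = 0.473, so P_del/P_inc = 1 − |Γ|² = 0.527
ML = −10·log₁₀(1 − |Γ|²)

mismatch loss ≈ 2.78 dB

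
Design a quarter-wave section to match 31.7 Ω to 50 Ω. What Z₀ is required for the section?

Z_qwt ≈ 39.8 Ω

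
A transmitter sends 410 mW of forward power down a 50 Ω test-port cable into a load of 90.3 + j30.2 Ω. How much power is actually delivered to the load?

P_delivered ≈ 360 mW

|Γ| = |(40.3 + j30.2)/(140.3 + j30.2)| = 0.351
|Γ|² = 0.123
P_refl = |Γ|²·P_inc = 50.5 mW, P_del = (1 − |Γ|²)·P_inc = 360 mW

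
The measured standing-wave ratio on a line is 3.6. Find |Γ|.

|Γ| ≈ 0.565

|Γ| = (S − 1)/(S + 1) = (3.6 − 1)/(3.6 + 1) = 2.6/4.6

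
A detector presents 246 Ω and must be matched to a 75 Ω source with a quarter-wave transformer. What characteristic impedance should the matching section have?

Z_qwt = √(Z_0·R_L) = √(75 × 246) = √18450

Z_qwt ≈ 136 Ω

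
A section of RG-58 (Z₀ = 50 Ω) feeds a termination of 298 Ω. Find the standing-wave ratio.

For a purely resistive load, VSWR = R_L/Z_0 or Z_0/R_L (whichever > 1) = 298/50

VSWR ≈ 5.96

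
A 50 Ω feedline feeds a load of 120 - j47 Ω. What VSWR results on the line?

VSWR ≈ 2.83

Γ = (Z_L − Z_0)/(Z_L + Z_0) = (70 − j47)/(170 − j47)
|Γ| = 84.3/176 = 0.478
VSWR = (1 + |Γ|)/(1 − |Γ|) = 1.48/0.522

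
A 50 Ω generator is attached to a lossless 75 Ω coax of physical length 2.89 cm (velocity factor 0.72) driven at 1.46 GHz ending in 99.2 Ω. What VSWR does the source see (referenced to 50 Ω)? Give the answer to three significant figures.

VSWR ≈ 1.3

λ = v/f = 0.72·c / 1.46 GHz = 0.148 m
βl = 2π·l/λ = 2π × 0.195 = 70.3°
tan(βl) = 2.8
Z_in = Z_0·(Z_L + jZ_0·tanβl)/(Z_0 + jZ_L·tanβl) = 59.6 − j10.7 Ω
Γ_s = (Z_in − Z_s)/(Z_in + Z_s) = (9.6 − j10.7)/(110 − j10.7), |Γ_s| = 0.131
VSWR = (1 + |Γ_s|)/(1 − |Γ_s|)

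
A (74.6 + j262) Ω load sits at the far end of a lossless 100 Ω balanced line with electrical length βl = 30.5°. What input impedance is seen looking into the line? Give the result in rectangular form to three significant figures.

Z_in ≈ 206 − j424 Ω

tan(βl) = tan(30.5°) = 0.589
Z_in = Z_0·(Z_L + jZ_0·tanβl)/(Z_0 + jZ_L·tanβl)
     = 100·(74.6 + j321)/(-54.3 + j43.9)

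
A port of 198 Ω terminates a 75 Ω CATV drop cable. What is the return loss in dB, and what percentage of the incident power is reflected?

Γ = (198 − 75)/(198 + 75) = 0.451
RL = −20·log₁₀(0.451) = 6.93 dB
P_refl/P_inc = |Γ|² = 0.203

RL ≈ 6.93 dB; 20.3% of incident power reflected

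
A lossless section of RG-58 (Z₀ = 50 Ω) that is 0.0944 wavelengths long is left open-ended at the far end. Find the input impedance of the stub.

βl = 2π × 0.0944 = 34°
tan(βl) = 0.674
For an open-ended stub, Z_in = −jZ_0·cot(βl) = −jZ_0/tan(βl)

Z_in ≈ −j74.2 Ω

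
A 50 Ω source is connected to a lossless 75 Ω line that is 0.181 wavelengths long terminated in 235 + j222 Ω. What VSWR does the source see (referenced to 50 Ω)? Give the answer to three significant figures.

βl = 2π × 0.181 = 65.2°
tan(βl) = 2.16
Z_in = Z_0·(Z_L + jZ_0·tanβl)/(Z_0 + jZ_L·tanβl) = 17.8 − j48.9 Ω
Γ_s = (Z_in − Z_s)/(Z_in + Z_s) = (-32.2 − j48.9)/(67.8 − j48.9), |Γ_s| = 0.701
VSWR = (1 + |Γ_s|)/(1 − |Γ_s|)

VSWR ≈ 5.68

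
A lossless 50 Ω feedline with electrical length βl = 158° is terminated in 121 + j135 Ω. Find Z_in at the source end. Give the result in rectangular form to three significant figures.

Z_in ≈ 26.4 + j67.3 Ω

tan(βl) = tan(158°) = -0.404
Z_in = Z_0·(Z_L + jZ_0·tanβl)/(Z_0 + jZ_L·tanβl)
     = 50·(121 + j115)/(105 − j48.9)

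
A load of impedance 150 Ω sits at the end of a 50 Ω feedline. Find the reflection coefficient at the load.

Γ = 0.5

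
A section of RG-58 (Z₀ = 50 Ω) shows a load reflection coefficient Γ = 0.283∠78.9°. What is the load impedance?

Z_L = Z_0·(1 + Γ)/(1 − Γ) = 50·(1.05 + j0.278)/(0.946 − j0.278)

Z_L ≈ 47.4 + j28.6 Ω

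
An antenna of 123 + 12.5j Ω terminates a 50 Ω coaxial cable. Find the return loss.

Γ = (73 + j12.5)/(173 + j12.5), |Γ| = 0.427
RL = −20·log₁₀|Γ| = −20·log₁₀(0.427)

RL ≈ 7.39 dB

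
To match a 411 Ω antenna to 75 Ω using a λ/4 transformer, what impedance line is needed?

Z_qwt ≈ 176 Ω

Z_qwt = √(Z_0·R_L) = √(75 × 411) = √30820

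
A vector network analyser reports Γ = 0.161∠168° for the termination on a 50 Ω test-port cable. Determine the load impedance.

Z_L ≈ 36.3 + j2.5 Ω

Z_L = Z_0·(1 + Γ)/(1 − Γ) = 50·(0.843 + j0.0335)/(1.16 − j0.0335)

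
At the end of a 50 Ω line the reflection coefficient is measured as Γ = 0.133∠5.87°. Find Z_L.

Z_L = Z_0·(1 + Γ)/(1 − Γ) = 50·(1.13 + j0.0136)/(0.868 − j0.0136)

Z_L ≈ 65.2 + j1.81 Ω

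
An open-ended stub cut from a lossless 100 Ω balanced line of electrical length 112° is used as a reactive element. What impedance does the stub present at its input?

tan(βl) = -2.48
For an open-ended stub, Z_in = −jZ_0·cot(βl) = −jZ_0/tan(βl)

Z_in ≈ +j40.4 Ω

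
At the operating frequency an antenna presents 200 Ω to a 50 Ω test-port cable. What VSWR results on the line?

VSWR ≈ 4

Γ = (200 − 50)/(200 + 50) = 0.6
VSWR = (1 + 0.6)/(1 − 0.6)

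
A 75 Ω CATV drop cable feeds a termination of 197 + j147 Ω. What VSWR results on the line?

Γ = (Z_L − Z_0)/(Z_L + Z_0) = (122 + j147)/(272 + j147)
|Γ| = 191/309 = 0.618
VSWR = (1 + |Γ|)/(1 − |Γ|) = 1.62/0.382

VSWR ≈ 4.23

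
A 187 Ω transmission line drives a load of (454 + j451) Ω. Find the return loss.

RL ≈ 3.5 dB

Γ = (267 + j451)/(641 + j451), |Γ| = 0.669
RL = −20·log₁₀|Γ| = −20·log₁₀(0.669)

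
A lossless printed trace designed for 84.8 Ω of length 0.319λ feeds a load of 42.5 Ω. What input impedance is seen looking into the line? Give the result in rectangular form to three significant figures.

Z_in ≈ 111 − j63.2 Ω

βl = 2π × 0.319 = 115°
tan(βl) = tan(115°) = -2.16
Z_in = Z_0·(Z_L + jZ_0·tanβl)/(Z_0 + jZ_L·tanβl)
     = 84.8·(42.5 − j183)/(84.8 − j91.8)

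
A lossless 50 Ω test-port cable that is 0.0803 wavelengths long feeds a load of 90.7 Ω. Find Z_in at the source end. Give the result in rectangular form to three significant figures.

Z_in ≈ 59.1 − j31.6 Ω

βl = 2π × 0.0803 = 28.9°
tan(βl) = tan(28.9°) = 0.552
Z_in = Z_0·(Z_L + jZ_0·tanβl)/(Z_0 + jZ_L·tanβl)
     = 50·(90.7 + j27.6)/(50 + j50.1)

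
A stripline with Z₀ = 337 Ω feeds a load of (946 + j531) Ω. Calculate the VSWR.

VSWR ≈ 3.78

Γ = (Z_L − Z_0)/(Z_L + Z_0) = (609 + j531)/(1283 + j531)
|Γ| = 808/1390 = 0.582
VSWR = (1 + |Γ|)/(1 − |Γ|) = 1.58/0.418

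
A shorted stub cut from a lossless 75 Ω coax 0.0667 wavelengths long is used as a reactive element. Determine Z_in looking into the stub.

βl = 2π × 0.0667 = 24°
tan(βl) = 0.445
For a shorted stub, Z_in = jZ_0·tan(βl)

Z_in ≈ +j33.4 Ω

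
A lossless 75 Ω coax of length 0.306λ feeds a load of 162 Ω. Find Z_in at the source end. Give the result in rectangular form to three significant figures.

Z_in ≈ 38.3 + j21 Ω

βl = 2π × 0.306 = 110°
tan(βl) = tan(110°) = -2.72
Z_in = Z_0·(Z_L + jZ_0·tanβl)/(Z_0 + jZ_L·tanβl)
     = 75·(162 − j204)/(75 − j441)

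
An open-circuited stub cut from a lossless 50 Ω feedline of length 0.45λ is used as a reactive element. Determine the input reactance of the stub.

βl = 2π × 0.45 = 162°
tan(βl) = -0.325
For an open-circuited stub, Z_in = −jZ_0·cot(βl) = −jZ_0/tan(βl)

X_in ≈ 154 Ω (inductive)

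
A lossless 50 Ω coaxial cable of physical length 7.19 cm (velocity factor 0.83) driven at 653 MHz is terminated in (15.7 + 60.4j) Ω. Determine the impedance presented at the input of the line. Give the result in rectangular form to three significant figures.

Z_in ≈ 24.7 − j83.3 Ω

λ = v/f = 0.83·c / 653 MHz = 0.381 m
βl = 2π·l/λ = 2π × 0.189 = 67.9°
tan(βl) = tan(67.9°) = 2.46
Z_in = Z_0·(Z_L + jZ_0·tanβl)/(Z_0 + jZ_L·tanβl)
     = 50·(15.7 + j183)/(-98.6 + j38.6)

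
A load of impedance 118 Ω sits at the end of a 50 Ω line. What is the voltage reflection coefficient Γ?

Γ = (Z_L − Z_0)/(Z_L + Z_0) = (118 − 50)/(118 + 50) = 68/168

Γ = 0.405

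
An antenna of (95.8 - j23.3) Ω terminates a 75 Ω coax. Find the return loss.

RL ≈ 14.8 dB

Γ = (20.8 − j23.3)/(170.8 − j23.3), |Γ| = 0.181
RL = −20·log₁₀|Γ| = −20·log₁₀(0.181)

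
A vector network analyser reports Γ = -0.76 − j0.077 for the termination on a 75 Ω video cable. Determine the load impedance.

Z_L = Z_0·(1 + Γ)/(1 − Γ) = 75·(0.24 − j0.077)/(1.76 + j0.077)

Z_L ≈ 10.1 − j3.72 Ω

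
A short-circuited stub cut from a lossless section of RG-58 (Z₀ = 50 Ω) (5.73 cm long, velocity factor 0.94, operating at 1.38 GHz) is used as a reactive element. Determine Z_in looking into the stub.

Z_in ≈ −j259 Ω

λ = v/f = 0.94·c / 1.38 GHz = 0.204 m
βl = 2π·l/λ = 2π × 0.28 = 101°
tan(βl) = -5.17
For a short-circuited stub, Z_in = jZ_0·tan(βl)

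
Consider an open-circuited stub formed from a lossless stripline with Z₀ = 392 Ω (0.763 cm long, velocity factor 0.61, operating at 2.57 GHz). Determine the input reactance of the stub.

X_in ≈ -491 Ω (capacitive)

λ = v/f = 0.61·c / 2.57 GHz = 0.0712 m
βl = 2π·l/λ = 2π × 0.107 = 38.6°
tan(βl) = 0.798
For an open-circuited stub, Z_in = −jZ_0·cot(βl) = −jZ_0/tan(βl)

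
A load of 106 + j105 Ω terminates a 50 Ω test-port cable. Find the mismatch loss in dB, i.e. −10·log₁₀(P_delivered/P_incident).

Γ = (56 + j105)/(156 + j105), |Γ| = 0.633
|Γ|² = 0.4, so P_del/P_inc = 1 − |Γ|² = 0.6
ML = −10·log₁₀(1 − |Γ|²)

mismatch loss ≈ 2.22 dB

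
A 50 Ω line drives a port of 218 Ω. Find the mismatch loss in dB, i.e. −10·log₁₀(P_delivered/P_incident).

Γ = (218 − 50)/(218 + 50) = 0.627
|Γ|² = 0.393, so P_del/P_inc = 1 − |Γ|² = 0.607
ML = −10·log₁₀(1 − |Γ|²)

mismatch loss ≈ 2.17 dB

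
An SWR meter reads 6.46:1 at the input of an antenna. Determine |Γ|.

|Γ| = (S − 1)/(S + 1) = (6.46 − 1)/(6.46 + 1) = 5.46/7.46

|Γ| ≈ 0.732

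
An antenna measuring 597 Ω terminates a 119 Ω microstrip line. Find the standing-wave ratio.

Γ = (597 − 119)/(597 + 119) = 0.668
VSWR = (1 + 0.668)/(1 − 0.668)

VSWR ≈ 5.02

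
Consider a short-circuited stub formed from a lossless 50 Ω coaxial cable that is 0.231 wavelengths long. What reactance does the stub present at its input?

βl = 2π × 0.231 = 83.2°
tan(βl) = 8.34
For a short-circuited stub, Z_in = jZ_0·tan(βl)

X_in ≈ 417 Ω (inductive)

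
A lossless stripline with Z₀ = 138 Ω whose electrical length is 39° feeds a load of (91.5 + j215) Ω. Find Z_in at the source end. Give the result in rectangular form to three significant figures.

Z_in ≈ 425 − j377 Ω

tan(βl) = tan(39°) = 0.81
Z_in = Z_0·(Z_L + jZ_0·tanβl)/(Z_0 + jZ_L·tanβl)
     = 138·(91.5 + j327)/(-36.1 + j74.1)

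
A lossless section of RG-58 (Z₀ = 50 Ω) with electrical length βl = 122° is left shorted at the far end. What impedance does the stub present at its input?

tan(βl) = -1.6
For a shorted stub, Z_in = jZ_0·tan(βl)

Z_in ≈ −j80 Ω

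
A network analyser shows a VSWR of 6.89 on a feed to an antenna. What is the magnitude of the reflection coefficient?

|Γ| ≈ 0.747

|Γ| = (S − 1)/(S + 1) = (6.89 − 1)/(6.89 + 1) = 5.89/7.89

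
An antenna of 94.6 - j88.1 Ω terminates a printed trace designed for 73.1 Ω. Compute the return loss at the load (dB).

Γ = (21.5 − j88.1)/(167.7 − j88.1), |Γ| = 0.479
RL = −20·log₁₀|Γ| = −20·log₁₀(0.479)

RL ≈ 6.4 dB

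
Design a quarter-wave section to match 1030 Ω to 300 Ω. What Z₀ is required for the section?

Z_qwt ≈ 556 Ω

Z_qwt = √(Z_0·R_L) = √(300 × 1030) = √309000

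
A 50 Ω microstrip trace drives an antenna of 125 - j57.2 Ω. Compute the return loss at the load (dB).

RL ≈ 5.81 dB

Γ = (75 − j57.2)/(175 − j57.2), |Γ| = 0.512
RL = −20·log₁₀|Γ| = −20·log₁₀(0.512)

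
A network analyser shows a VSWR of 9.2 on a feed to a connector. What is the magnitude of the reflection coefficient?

|Γ| = (S − 1)/(S + 1) = (9.2 − 1)/(9.2 + 1) = 8.2/10.2

|Γ| ≈ 0.804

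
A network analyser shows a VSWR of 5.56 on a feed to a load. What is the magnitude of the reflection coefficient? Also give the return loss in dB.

|Γ| = (S − 1)/(S + 1) = (5.56 − 1)/(5.56 + 1) = 4.56/6.56
RL = −20·log₁₀|Γ| = −20·log₁₀(0.695)

|Γ| ≈ 0.695; return loss ≈ 3.16 dB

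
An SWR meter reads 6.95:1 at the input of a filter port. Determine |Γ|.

|Γ| ≈ 0.748

|Γ| = (S − 1)/(S + 1) = (6.95 − 1)/(6.95 + 1) = 5.95/7.95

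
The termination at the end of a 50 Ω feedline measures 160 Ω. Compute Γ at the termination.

Γ = (Z_L − Z_0)/(Z_L + Z_0) = (160 − 50)/(160 + 50) = 110/210

Γ = 0.524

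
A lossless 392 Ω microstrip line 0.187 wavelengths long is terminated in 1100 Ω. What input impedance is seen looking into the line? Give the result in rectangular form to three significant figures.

Z_in ≈ 161 − j140 Ω

βl = 2π × 0.187 = 67.3°
tan(βl) = tan(67.3°) = 2.39
Z_in = Z_0·(Z_L + jZ_0·tanβl)/(Z_0 + jZ_L·tanβl)
     = 392·(1100 + j938)/(392 + j2630)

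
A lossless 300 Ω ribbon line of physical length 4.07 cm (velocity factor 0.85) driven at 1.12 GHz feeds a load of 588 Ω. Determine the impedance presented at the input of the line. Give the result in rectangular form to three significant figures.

Z_in ≈ 178 − j101 Ω

λ = v/f = 0.85·c / 1.12 GHz = 0.228 m
βl = 2π·l/λ = 2π × 0.179 = 64.4°
tan(βl) = tan(64.4°) = 2.08
Z_in = Z_0·(Z_L + jZ_0·tanβl)/(Z_0 + jZ_L·tanβl)
     = 300·(588 + j625)/(300 + j1220)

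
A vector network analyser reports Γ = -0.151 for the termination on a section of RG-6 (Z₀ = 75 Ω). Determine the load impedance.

Z_L ≈ 55.3 Ω

Z_L = Z_0·(1 + Γ)/(1 − Γ) = 75·(0.849)/(1.15)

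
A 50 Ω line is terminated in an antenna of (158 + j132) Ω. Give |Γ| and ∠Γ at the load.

Γ = (Z_L − Z_0)/(Z_L + Z_0) = (108 + j132)/(208 + j132)
|Γ| = 171/246 = 0.692

Γ ≈ 0.692 ∠ 18.3°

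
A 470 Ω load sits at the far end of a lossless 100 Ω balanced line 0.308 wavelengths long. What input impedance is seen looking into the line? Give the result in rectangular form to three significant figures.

βl = 2π × 0.308 = 111°
tan(βl) = tan(111°) = -2.62
Z_in = Z_0·(Z_L + jZ_0·tanβl)/(Z_0 + jZ_L·tanβl)
     = 100·(470 − j262)/(100 − j1230)

Z_in ≈ 24.2 + j36.2 Ω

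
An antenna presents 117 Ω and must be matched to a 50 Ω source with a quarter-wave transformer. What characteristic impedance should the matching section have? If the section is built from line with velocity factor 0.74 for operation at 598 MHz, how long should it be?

Z_qwt = √(Z_0·R_L) = √(50 × 117) = √5850
λ = 0.74·c/f = 0.371 m, so l = λ/4 = 0.0928 m

Z_qwt ≈ 76.5 Ω; length ≈ 9.28 cm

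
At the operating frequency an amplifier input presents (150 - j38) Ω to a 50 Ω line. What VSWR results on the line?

Γ = (Z_L − Z_0)/(Z_L + Z_0) = (100 − j38)/(200 − j38)
|Γ| = 107/204 = 0.525
VSWR = (1 + |Γ|)/(1 − |Γ|) = 1.53/0.475

VSWR ≈ 3.21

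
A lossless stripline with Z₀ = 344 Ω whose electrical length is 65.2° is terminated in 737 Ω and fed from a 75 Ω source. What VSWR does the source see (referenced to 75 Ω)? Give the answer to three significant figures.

VSWR ≈ 3.62

tan(βl) = 2.16
Z_in = Z_0·(Z_L + jZ_0·tanβl)/(Z_0 + jZ_L·tanβl) = 186 − j119 Ω
Γ_s = (Z_in − Z_s)/(Z_in + Z_s) = (111 − j119)/(261 − j119), |Γ_s| = 0.567
VSWR = (1 + |Γ_s|)/(1 − |Γ_s|)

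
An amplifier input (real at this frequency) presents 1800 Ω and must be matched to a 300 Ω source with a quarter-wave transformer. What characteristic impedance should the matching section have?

Z_qwt = √(Z_0·R_L) = √(300 × 1800) = √540000

Z_qwt ≈ 735 Ω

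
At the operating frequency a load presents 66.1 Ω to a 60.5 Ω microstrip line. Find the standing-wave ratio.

For a purely resistive load, VSWR = R_L/Z_0 or Z_0/R_L (whichever > 1) = 66.1/60.5

VSWR ≈ 1.09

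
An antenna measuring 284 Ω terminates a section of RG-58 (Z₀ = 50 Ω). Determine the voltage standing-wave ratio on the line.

VSWR ≈ 5.68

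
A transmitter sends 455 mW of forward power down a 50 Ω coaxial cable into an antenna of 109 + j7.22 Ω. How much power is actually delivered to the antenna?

|Γ| = |(59 + j7.22)/(159 + j7.22)| = 0.373
|Γ|² = 0.139
P_refl = |Γ|²·P_inc = 63.5 mW, P_del = (1 − |Γ|²)·P_inc = 392 mW

P_delivered ≈ 392 mW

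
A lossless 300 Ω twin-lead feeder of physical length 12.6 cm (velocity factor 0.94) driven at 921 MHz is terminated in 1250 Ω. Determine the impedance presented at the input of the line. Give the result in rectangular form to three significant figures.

λ = v/f = 0.94·c / 921 MHz = 0.306 m
βl = 2π·l/λ = 2π × 0.412 = 148°
tan(βl) = tan(148°) = -0.621
Z_in = Z_0·(Z_L + jZ_0·tanβl)/(Z_0 + jZ_L·tanβl)
     = 300·(1250 − j186)/(300 − j777)

Z_in ≈ 225 + j396 Ω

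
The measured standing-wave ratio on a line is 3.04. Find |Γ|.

|Γ| ≈ 0.505

|Γ| = (S − 1)/(S + 1) = (3.04 − 1)/(3.04 + 1) = 2.04/4.04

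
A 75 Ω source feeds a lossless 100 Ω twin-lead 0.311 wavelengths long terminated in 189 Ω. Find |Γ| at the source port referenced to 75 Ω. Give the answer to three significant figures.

βl = 2π × 0.311 = 112°
tan(βl) = -2.48
Z_in = Z_0·(Z_L + jZ_0·tanβl)/(Z_0 + jZ_L·tanβl) = 58.8 + j27.8 Ω
Γ_s = (Z_in − Z_s)/(Z_in + Z_s) = (-16.2 + j27.8)/(134 + j27.8), |Γ_s| = 0.235

|Γ| ≈ 0.235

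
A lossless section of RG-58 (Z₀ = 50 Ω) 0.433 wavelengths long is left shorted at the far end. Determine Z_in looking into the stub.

βl = 2π × 0.433 = 156°
tan(βl) = -0.448
For a shorted stub, Z_in = jZ_0·tan(βl)

Z_in ≈ −j22.4 Ω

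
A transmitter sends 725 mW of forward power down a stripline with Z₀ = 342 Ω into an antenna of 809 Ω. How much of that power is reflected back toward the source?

Γ = (809 − 342)/(809 + 342) = 0.406
|Γ|² = 0.165
P_refl = |Γ|²·P_inc = 119 mW, P_del = (1 − |Γ|²)·P_inc = 606 mW

P_reflected ≈ 119 mW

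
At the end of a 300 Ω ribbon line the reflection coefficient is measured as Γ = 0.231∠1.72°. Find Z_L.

Z_L = Z_0·(1 + Γ)/(1 − Γ) = 300·(1.23 + j0.00693)/(0.769 − j0.00693)

Z_L ≈ 480 + j7.03 Ω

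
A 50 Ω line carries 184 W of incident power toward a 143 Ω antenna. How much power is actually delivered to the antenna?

P_delivered ≈ 141 W

Γ = (143 − 50)/(143 + 50) = 0.482
|Γ|² = 0.232
P_refl = |Γ|²·P_inc = 42.7 W, P_del = (1 − |Γ|²)·P_inc = 141 W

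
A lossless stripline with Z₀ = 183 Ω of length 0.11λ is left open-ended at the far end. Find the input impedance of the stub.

βl = 2π × 0.11 = 39.6°
tan(βl) = 0.827
For an open-ended stub, Z_in = −jZ_0·cot(βl) = −jZ_0/tan(βl)

Z_in ≈ −j221 Ω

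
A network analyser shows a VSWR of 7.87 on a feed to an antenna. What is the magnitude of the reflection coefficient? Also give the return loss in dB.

|Γ| = (S − 1)/(S + 1) = (7.87 − 1)/(7.87 + 1) = 6.87/8.87
RL = −20·log₁₀|Γ| = −20·log₁₀(0.775)

|Γ| ≈ 0.775; return loss ≈ 2.22 dB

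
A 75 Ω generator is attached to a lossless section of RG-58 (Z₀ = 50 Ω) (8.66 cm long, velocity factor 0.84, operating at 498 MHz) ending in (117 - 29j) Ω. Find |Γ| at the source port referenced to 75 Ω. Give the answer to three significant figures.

|Γ| ≈ 0.557

λ = v/f = 0.84·c / 498 MHz = 0.506 m
βl = 2π·l/λ = 2π × 0.171 = 61.6°
tan(βl) = 1.85
Z_in = Z_0·(Z_L + jZ_0·tanβl)/(Z_0 + jZ_L·tanβl) = 22.5 − j16.3 Ω
Γ_s = (Z_in − Z_s)/(Z_in + Z_s) = (-52.5 − j16.3)/(97.5 − j16.3), |Γ_s| = 0.557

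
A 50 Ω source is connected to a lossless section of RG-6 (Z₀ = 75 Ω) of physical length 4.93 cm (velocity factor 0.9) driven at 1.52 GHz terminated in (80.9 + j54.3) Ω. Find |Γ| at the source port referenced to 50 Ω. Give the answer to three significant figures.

|Γ| ≈ 0.247

λ = v/f = 0.9·c / 1.52 GHz = 0.178 m
βl = 2π·l/λ = 2π × 0.278 = 99.9°
tan(βl) = -5.72
Z_in = Z_0·(Z_L + jZ_0·tanβl)/(Z_0 + jZ_L·tanβl) = 42.3 − j22.1 Ω
Γ_s = (Z_in − Z_s)/(Z_in + Z_s) = (-7.71 − j22.1)/(92.3 − j22.1), |Γ_s| = 0.247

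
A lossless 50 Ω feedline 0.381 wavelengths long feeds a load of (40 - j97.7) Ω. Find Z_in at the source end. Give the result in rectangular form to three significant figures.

βl = 2π × 0.381 = 137°
tan(βl) = tan(137°) = -0.927
Z_in = Z_0·(Z_L + jZ_0·tanβl)/(Z_0 + jZ_L·tanβl)
     = 50·(40 − j144)/(-40.6 − j37.1)

Z_in ≈ 61.5 + j121 Ω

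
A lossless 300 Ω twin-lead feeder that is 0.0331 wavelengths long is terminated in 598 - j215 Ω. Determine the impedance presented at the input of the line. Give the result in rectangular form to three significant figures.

βl = 2π × 0.0331 = 11.9°
tan(βl) = tan(11.9°) = 0.211
Z_in = Z_0·(Z_L + jZ_0·tanβl)/(Z_0 + jZ_L·tanβl)
     = 300·(598 − j152)/(345 + j126)

Z_in ≈ 416 − j284 Ω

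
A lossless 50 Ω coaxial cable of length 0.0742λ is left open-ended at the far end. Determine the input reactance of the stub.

X_in ≈ -99.4 Ω (capacitive)

βl = 2π × 0.0742 = 26.7°
tan(βl) = 0.503
For an open-ended stub, Z_in = −jZ_0·cot(βl) = −jZ_0/tan(βl)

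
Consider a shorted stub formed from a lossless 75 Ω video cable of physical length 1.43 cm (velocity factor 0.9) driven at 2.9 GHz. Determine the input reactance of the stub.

X_in ≈ 108 Ω (inductive)

λ = v/f = 0.9·c / 2.9 GHz = 0.0931 m
βl = 2π·l/λ = 2π × 0.154 = 55.3°
tan(βl) = 1.44
For a shorted stub, Z_in = jZ_0·tan(βl)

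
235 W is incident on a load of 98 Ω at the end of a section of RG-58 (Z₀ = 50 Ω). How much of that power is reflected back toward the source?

P_reflected ≈ 24.7 W

Γ = (98 − 50)/(98 + 50) = 0.324
|Γ|² = 0.105
P_refl = |Γ|²·P_inc = 24.7 W, P_del = (1 − |Γ|²)·P_inc = 210 W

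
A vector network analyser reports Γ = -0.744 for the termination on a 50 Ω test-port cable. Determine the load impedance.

Z_L ≈ 7.34 Ω

Z_L = Z_0·(1 + Γ)/(1 − Γ) = 50·(0.256)/(1.74)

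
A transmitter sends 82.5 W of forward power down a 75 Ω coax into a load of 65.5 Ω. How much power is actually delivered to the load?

P_delivered ≈ 82.1 W

Γ = (65.5 − 75)/(65.5 + 75) = -0.0676
|Γ|² = 0.00457
P_refl = |Γ|²·P_inc = 0.377 W, P_del = (1 − |Γ|²)·P_inc = 82.1 W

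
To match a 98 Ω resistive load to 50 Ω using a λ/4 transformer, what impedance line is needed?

Z_qwt = √(Z_0·R_L) = √(50 × 98) = √4900

Z_qwt ≈ 70 Ω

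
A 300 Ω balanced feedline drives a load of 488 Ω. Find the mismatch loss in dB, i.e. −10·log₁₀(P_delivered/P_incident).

Γ = (488 − 300)/(488 + 300) = 0.239
|Γ|² = 0.0569, so P_del/P_inc = 1 − |Γ|² = 0.943
ML = −10·log₁₀(1 − |Γ|²)

mismatch loss ≈ 0.255 dB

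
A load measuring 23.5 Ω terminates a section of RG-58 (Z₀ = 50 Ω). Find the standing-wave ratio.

VSWR ≈ 2.13

Γ = (23.5 − 50)/(23.5 + 50) = -0.361
VSWR = (1 + 0.361)/(1 − 0.361)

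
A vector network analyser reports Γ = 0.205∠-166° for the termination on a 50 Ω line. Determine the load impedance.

Z_L ≈ 33.3 − j3.44 Ω

Z_L = Z_0·(1 + Γ)/(1 − Γ) = 50·(0.801 − j0.0496)/(1.2 + j0.0496)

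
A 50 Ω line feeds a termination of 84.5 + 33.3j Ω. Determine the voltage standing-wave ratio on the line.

Γ = (Z_L − Z_0)/(Z_L + Z_0) = (34.5 + j33.3)/(134.5 + j33.3)
|Γ| = 47.9/139 = 0.346
VSWR = (1 + |Γ|)/(1 − |Γ|) = 1.35/0.654

VSWR ≈ 2.06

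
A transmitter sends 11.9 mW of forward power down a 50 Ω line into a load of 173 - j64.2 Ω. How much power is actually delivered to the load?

|Γ| = |(123 − j64.2)/(223 − j64.2)| = 0.598
|Γ|² = 0.357
P_refl = |Γ|²·P_inc = 4.25 mW, P_del = (1 − |Γ|²)·P_inc = 7.65 mW

P_delivered ≈ 7.65 mW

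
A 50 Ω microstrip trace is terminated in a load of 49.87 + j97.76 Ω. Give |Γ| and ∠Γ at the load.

Γ = (Z_L − Z_0)/(Z_L + Z_0) = (-0.13 + j97.76)/(99.87 + j97.76)
|Γ| = 97.8/140 = 0.7

Γ ≈ 0.7 ∠ 45.7°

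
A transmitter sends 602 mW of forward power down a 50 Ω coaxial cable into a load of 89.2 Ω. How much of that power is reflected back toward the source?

Γ = (89.2 − 50)/(89.2 + 50) = 0.282
|Γ|² = 0.0793
P_refl = |Γ|²·P_inc = 47.7 mW, P_del = (1 − |Γ|²)·P_inc = 554 mW

P_reflected ≈ 47.7 mW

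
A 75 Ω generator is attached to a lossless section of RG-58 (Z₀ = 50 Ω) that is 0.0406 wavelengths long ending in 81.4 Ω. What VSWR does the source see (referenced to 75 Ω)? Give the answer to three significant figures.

VSWR ≈ 1.28

βl = 2π × 0.0406 = 14.6°
tan(βl) = 0.261
Z_in = Z_0·(Z_L + jZ_0·tanβl)/(Z_0 + jZ_L·tanβl) = 73.7 − j18.2 Ω
Γ_s = (Z_in − Z_s)/(Z_in + Z_s) = (-1.34 − j18.2)/(149 − j18.2), |Γ_s| = 0.122
VSWR = (1 + |Γ_s|)/(1 − |Γ_s|)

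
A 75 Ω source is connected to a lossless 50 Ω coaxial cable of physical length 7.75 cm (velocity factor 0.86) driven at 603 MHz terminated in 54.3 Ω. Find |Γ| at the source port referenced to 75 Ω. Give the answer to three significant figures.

λ = v/f = 0.86·c / 603 MHz = 0.428 m
βl = 2π·l/λ = 2π × 0.181 = 65.2°
tan(βl) = 2.17
Z_in = Z_0·(Z_L + jZ_0·tanβl)/(Z_0 + jZ_L·tanβl) = 47.3 − j2.97 Ω
Γ_s = (Z_in − Z_s)/(Z_in + Z_s) = (-27.7 − j2.97)/(122 − j2.97), |Γ_s| = 0.228

|Γ| ≈ 0.228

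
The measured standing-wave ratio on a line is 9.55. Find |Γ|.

|Γ| ≈ 0.81

|Γ| = (S − 1)/(S + 1) = (9.55 − 1)/(9.55 + 1) = 8.55/10.6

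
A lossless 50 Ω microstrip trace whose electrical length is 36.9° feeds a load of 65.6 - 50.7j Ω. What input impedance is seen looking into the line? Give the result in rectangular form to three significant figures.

Z_in ≈ 25.2 − j21.6 Ω

tan(βl) = tan(36.9°) = 0.751
Z_in = Z_0·(Z_L + jZ_0·tanβl)/(Z_0 + jZ_L·tanβl)
     = 50·(65.6 − j13.2)/(88.1 + j49.3)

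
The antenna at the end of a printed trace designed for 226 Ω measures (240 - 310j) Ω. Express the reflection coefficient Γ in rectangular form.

Γ ≈ 0.328 − j0.447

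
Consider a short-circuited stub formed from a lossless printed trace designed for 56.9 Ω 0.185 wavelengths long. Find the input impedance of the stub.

βl = 2π × 0.185 = 66.6°
tan(βl) = 2.31
For a short-circuited stub, Z_in = jZ_0·tan(βl)

Z_in ≈ +j131 Ω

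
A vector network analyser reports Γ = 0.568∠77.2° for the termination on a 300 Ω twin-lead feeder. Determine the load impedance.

Z_L = Z_0·(1 + Γ)/(1 − Γ) = 300·(1.13 + j0.554)/(0.874 − j0.554)

Z_L ≈ 190 + j310 Ω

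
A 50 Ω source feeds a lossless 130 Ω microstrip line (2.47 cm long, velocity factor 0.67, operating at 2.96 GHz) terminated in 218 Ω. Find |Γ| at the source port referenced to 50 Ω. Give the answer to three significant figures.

λ = v/f = 0.67·c / 2.96 GHz = 0.0679 m
βl = 2π·l/λ = 2π × 0.364 = 131°
tan(βl) = -1.15
Z_in = Z_0·(Z_L + jZ_0·tanβl)/(Z_0 + jZ_L·tanβl) = 107 + j57.3 Ω
Γ_s = (Z_in − Z_s)/(Z_in + Z_s) = (57.2 + j57.3)/(157 + j57.3), |Γ_s| = 0.484

|Γ| ≈ 0.484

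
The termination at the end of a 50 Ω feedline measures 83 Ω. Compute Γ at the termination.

Γ = (Z_L − Z_0)/(Z_L + Z_0) = (83 − 50)/(83 + 50) = 33/133

Γ = 0.248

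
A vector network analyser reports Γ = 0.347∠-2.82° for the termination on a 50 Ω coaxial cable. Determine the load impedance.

Z_L = Z_0·(1 + Γ)/(1 − Γ) = 50·(1.35 − j0.0171)/(0.653 + j0.0171)

Z_L ≈ 103 − j4 Ω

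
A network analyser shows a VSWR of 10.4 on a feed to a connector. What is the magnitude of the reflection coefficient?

|Γ| ≈ 0.825

|Γ| = (S − 1)/(S + 1) = (10.4 − 1)/(10.4 + 1) = 9.4/11.4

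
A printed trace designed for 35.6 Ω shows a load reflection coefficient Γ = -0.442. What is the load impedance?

Z_L = Z_0·(1 + Γ)/(1 − Γ) = 35.6·(0.558)/(1.44)

Z_L ≈ 13.8 Ω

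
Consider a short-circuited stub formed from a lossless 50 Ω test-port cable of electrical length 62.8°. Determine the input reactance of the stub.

X_in ≈ 97.3 Ω (inductive)

tan(βl) = 1.95
For a short-circuited stub, Z_in = jZ_0·tan(βl)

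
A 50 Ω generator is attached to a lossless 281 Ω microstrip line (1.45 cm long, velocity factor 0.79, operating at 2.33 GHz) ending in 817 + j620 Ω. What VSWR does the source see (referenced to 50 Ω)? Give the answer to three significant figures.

λ = v/f = 0.79·c / 2.33 GHz = 0.102 m
βl = 2π·l/λ = 2π × 0.143 = 51.3°
tan(βl) = 1.25
Z_in = Z_0·(Z_L + jZ_0·tanβl)/(Z_0 + jZ_L·tanβl) = 129 − j287 Ω
Γ_s = (Z_in − Z_s)/(Z_in + Z_s) = (78.5 − j287)/(179 − j287), |Γ_s| = 0.88
VSWR = (1 + |Γ_s|)/(1 − |Γ_s|)

VSWR ≈ 15.7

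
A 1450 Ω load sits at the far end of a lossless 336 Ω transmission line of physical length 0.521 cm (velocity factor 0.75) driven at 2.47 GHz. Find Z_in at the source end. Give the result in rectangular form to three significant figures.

λ = v/f = 0.75·c / 2.47 GHz = 0.0911 m
βl = 2π·l/λ = 2π × 0.0572 = 20.6°
tan(βl) = tan(20.6°) = 0.376
Z_in = Z_0·(Z_L + jZ_0·tanβl)/(Z_0 + jZ_L·tanβl)
     = 336·(1450 + j126)/(336 + j545)

Z_in ≈ 456 − j613 Ω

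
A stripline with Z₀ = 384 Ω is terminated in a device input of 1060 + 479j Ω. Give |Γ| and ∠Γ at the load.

Γ ≈ 0.545 ∠ 17°

Γ = (Z_L − Z_0)/(Z_L + Z_0) = (676 + j479)/(1444 + j479)
|Γ| = 829/1520 = 0.545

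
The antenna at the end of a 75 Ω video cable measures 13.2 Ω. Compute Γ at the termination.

Γ = -0.701

Γ = (Z_L − Z_0)/(Z_L + Z_0) = (13.2 − 75)/(13.2 + 75) = -61.8/88.2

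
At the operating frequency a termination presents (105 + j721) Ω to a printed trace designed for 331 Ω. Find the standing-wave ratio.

VSWR ≈ 18.4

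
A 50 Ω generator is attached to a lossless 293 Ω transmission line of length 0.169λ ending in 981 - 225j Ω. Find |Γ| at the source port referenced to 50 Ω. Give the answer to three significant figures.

|Γ| ≈ 0.688

βl = 2π × 0.169 = 60.8°
tan(βl) = 1.79
Z_in = Z_0·(Z_L + jZ_0·tanβl)/(Z_0 + jZ_L·tanβl) = 99.2 − j124 Ω
Γ_s = (Z_in − Z_s)/(Z_in + Z_s) = (49.2 − j124)/(149 − j124), |Γ_s| = 0.688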